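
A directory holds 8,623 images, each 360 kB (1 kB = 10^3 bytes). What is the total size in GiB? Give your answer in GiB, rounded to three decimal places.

2.891 GiB

Total = 8,623 × 360 kB = 3,104,280 kB
= 3,104,280 × 1,000 bytes = 3,104,280,000 bytes
1 GiB = 1,073,741,824 bytes
3,104,280,000 / 1,073,741,824 = 2.891 GiB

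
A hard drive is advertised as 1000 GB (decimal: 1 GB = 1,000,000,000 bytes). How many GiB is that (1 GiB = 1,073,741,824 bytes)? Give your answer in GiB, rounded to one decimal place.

931.3 GiB

1000 GB × 1,000,000,000 bytes/GB = 1,000,000,000,000 bytes
1 GiB = 1,073,741,824 bytes
1,000,000,000,000 / 1,073,741,824 = 931.3 GiB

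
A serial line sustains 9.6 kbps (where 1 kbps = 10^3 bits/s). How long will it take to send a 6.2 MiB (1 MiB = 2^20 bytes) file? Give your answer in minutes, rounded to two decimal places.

90.29 minutes

6.2 MiB = 6,501,171.2 bytes = 52,009,369.6 bits
9.6 kbps = 9,600 bits/s
time = 52,009,369.6 / 9,600 = 5,417.643 s
5,417.643 s / 60 = 90.29 minutes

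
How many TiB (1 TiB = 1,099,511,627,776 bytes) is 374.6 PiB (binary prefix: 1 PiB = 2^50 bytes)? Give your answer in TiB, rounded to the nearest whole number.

383,590 TiB

374.6 PiB = 374.6 × 2^50 bytes = 421,762,105,103,246,950.4 bytes
1 TiB = 2^40 bytes = 1,099,511,627,776 bytes
421,762,105,103,246,950.4 / 1,099,511,627,776 = 383,590 TiB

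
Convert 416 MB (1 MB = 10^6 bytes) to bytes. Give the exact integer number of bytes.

416 × 1,000,000 = 416,000,000 bytes

416,000,000 bytes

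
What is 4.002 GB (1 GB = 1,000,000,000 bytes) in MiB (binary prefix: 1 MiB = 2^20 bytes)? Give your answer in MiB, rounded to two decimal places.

4.002 GB = 4.002 × 10^9 bytes = 4,002,000,000 bytes
1 MiB = 2^20 bytes = 1,048,576 bytes
4,002,000,000 / 1,048,576 = 3,816.60 MiB

3,816.60 MiB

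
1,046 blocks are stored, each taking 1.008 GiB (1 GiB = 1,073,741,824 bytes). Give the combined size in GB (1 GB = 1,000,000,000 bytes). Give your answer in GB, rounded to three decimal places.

1,132.119 GB

Total = 1,046 × 1.008 GiB = 1054.368 GiB
= 1054.368 × 1,073,741,824 bytes = 1,132,119,019,487.232 bytes
1 GB = 1,000,000,000 bytes
1,132,119,019,487.232 / 1,000,000,000 = 1,132.119 GB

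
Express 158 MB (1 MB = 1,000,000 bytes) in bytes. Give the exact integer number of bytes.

158 × 1,000,000 = 158,000,000 bytes  (1 MB = 10^6 bytes)

158,000,000 bytes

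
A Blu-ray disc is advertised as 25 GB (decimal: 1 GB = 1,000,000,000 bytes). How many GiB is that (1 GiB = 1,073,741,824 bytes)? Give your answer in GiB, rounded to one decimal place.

25 GB × 1,000,000,000 bytes/GB = 25,000,000,000 bytes
1 GiB = 1,073,741,824 bytes
25,000,000,000 / 1,073,741,824 = 23.3 GiB

23.3 GiB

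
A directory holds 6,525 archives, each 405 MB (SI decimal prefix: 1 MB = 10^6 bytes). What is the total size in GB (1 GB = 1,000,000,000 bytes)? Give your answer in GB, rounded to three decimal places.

Total = 6,525 × 405 MB = 2,642,625 MB
= 2,642,625 × 1,000,000 bytes = 2,642,625,000,000 bytes
1 GB = 1,000,000,000 bytes
2,642,625,000,000 / 1,000,000,000 = 2,642.625 GB

2,642.625 GB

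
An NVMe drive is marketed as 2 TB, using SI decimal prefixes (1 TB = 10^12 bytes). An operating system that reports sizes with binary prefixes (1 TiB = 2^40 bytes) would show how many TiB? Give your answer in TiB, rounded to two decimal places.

2 TB × 1,000,000,000,000 bytes/TB = 2,000,000,000,000 bytes
1 TiB = 1,099,511,627,776 bytes
2,000,000,000,000 / 1,099,511,627,776 = 1.82 TiB

1.82 TiB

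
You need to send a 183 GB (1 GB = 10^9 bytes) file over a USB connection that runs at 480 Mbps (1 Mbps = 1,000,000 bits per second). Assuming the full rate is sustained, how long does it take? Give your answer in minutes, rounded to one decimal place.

183 GB = 183,000,000,000 bytes = 1,464,000,000,000 bits
480 Mbps = 480,000,000 bits/s
time = 1,464,000,000,000 / 480,000,000 = 3,050.00 s
3,050.00 s / 60 = 50.8 minutes

50.8 minutes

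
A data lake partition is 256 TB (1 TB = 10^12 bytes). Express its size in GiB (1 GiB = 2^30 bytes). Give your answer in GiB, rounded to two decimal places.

256 TB = 256 × 10^12 bytes = 256,000,000,000,000 bytes
1 GiB = 1,073,741,824 bytes
256,000,000,000,000 / 1,073,741,824 = 238,418.58 GiB

238,418.58 GiB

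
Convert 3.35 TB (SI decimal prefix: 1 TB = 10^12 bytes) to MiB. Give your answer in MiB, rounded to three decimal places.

3,194,808.960 MiB

3.35 TB × 1,000,000,000,000 bytes/TB = 3,350,000,000,000 bytes
1 MiB = 1,048,576 bytes
3,350,000,000,000 / 1,048,576 = 3,194,808.960 MiB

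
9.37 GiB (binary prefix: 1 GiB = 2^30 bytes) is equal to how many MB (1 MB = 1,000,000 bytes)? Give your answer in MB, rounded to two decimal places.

10,060.96 MB

9.37 GiB = 9.37 × 2^30 bytes = 10,060,960,890.88 bytes
1 MB = 1,000,000 bytes
10,060,960,890.88 / 1,000,000 = 10,060.96 MB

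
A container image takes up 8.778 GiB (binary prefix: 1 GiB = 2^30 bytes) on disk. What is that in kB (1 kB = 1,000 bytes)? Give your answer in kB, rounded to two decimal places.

9,425,305.73 kB

8.778 GiB × 1,073,741,824 bytes/GiB = 9,425,305,731.072 bytes
1 kB = 10^3 bytes = 1,000 bytes
9,425,305,731.072 / 1,000 = 9,425,305.73 kB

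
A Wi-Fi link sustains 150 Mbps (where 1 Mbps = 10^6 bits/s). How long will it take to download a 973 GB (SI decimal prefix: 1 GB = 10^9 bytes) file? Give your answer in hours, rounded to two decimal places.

973 GB = 973,000,000,000 bytes = 7,784,000,000,000 bits
150 Mbps = 150,000,000 bits/s
time = 7,784,000,000,000 / 150,000,000 = 51,893.3333 s
51,893.3333 s / 3600 = 14.41 hours

14.41 hours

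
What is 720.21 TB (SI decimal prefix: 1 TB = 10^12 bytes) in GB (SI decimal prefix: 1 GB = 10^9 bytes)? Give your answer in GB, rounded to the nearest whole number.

720.21 TB = 720.21 × 10^12 bytes = 720,210,000,000,000 bytes
1 GB = 1,000,000,000 bytes
720,210,000,000,000 / 1,000,000,000 = 720,210 GB

720,210 GB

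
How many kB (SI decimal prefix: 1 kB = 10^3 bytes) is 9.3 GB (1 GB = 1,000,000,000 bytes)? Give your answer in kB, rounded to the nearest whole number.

9,300,000 kB

9.3 GB × 1,000,000,000 bytes/GB = 9,300,000,000 bytes
1 kB = 1,000 bytes
9,300,000,000 / 1,000 = 9,300,000 kB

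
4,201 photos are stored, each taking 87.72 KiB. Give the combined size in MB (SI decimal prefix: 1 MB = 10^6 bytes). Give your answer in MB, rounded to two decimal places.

Total = 4,201 × 87.72 KiB = 368511.72 KiB
= 368511.72 × 1,024 bytes = 377,356,001.28 bytes
1 MB = 1,000,000 bytes
377,356,001.28 / 1,000,000 = 377.36 MB

377.36 MB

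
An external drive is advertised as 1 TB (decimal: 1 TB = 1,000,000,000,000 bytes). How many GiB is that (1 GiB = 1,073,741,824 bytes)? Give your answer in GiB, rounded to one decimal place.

931.3 GiB

1 TB = 1 × 10^12 bytes = 1,000,000,000,000 bytes
1 GiB = 2^30 bytes = 1,073,741,824 bytes
1,000,000,000,000 / 1,073,741,824 = 931.3 GiB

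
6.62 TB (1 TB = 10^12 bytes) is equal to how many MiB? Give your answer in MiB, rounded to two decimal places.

6.62 TB = 6.62 × 10^12 bytes = 6,620,000,000,000 bytes
1 MiB = 2^20 bytes = 1,048,576 bytes
6,620,000,000,000 / 1,048,576 = 6,313,323.97 MiB

6,313,323.97 MiB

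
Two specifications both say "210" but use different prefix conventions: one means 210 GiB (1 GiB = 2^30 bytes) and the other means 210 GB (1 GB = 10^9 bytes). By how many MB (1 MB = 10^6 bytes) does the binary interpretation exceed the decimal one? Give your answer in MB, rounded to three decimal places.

210 GiB = 210 × 1,073,741,824 = 225,485,783,040 bytes
210 GB = 210 × 1,000,000,000 = 210,000,000,000 bytes
difference = 15,485,783,040 bytes
15,485,783,040 / 1,000,000 = 15,485.783 MB

15,485.783 MB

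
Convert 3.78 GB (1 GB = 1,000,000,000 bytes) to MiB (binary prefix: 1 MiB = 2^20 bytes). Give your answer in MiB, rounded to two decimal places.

3,604.89 MiB

3.78 GB × 1,000,000,000 bytes/GB = 3,780,000,000 bytes
1 MiB = 1,048,576 bytes
3,780,000,000 / 1,048,576 = 3,604.89 MiB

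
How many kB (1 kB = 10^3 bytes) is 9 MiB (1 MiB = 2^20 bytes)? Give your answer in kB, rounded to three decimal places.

9,437.184 kB

9 MiB = 9 × 2^20 bytes = 9,437,184 bytes
1 kB = 10^3 bytes = 1,000 bytes
9,437,184 / 1,000 = 9,437.184 kB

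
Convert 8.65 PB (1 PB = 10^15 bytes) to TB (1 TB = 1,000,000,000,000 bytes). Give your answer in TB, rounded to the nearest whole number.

8.65 PB × 1,000,000,000,000,000 bytes/PB = 8,650,000,000,000,000 bytes
1 TB = 1,000,000,000,000 bytes
8,650,000,000,000,000 / 1,000,000,000,000 = 8,650 TB

8,650 TB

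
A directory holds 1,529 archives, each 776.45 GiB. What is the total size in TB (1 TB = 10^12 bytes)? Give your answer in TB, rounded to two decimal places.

Total = 1,529 × 776.45 GiB = 1187192.05 GiB
= 1187192.05 × 1,073,741,824 bytes = 1,274,737,757,205,299.2 bytes
1 TB = 1,000,000,000,000 bytes
1,274,737,757,205,299.2 / 1,000,000,000,000 = 1,274.74 TB

1,274.74 TB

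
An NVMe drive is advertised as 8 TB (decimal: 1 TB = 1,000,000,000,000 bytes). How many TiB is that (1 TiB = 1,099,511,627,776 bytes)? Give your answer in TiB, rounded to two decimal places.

8 TB × 1,000,000,000,000 bytes/TB = 8,000,000,000,000 bytes
1 TiB = 1,099,511,627,776 bytes
8,000,000,000,000 / 1,099,511,627,776 = 7.28 TiB

7.28 TiB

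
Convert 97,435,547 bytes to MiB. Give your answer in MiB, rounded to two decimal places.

97,435,547 bytes given.
1 MiB = 1,048,576 bytes
97,435,547 / 1,048,576 = 92.92 MiB

92.92 MiB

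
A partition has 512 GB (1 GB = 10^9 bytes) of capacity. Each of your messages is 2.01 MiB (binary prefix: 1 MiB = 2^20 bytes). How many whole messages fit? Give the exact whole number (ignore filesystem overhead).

Capacity: 512 GB = 512,000,000,000 bytes
Per item: 2.01 MiB = 2,107,637.76 bytes
⌊512,000,000,000 / 2,107,637.76⌋ = 242,925

242,925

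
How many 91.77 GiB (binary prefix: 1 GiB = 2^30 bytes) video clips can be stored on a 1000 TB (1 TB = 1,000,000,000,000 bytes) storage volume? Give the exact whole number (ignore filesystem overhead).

10,148

Capacity: 1000 TB = 1,000,000,000,000,000 bytes
Per item: 91.77 GiB = 98,537,287,188.48 bytes
⌊1,000,000,000,000,000 / 98,537,287,188.48⌋ = 10,148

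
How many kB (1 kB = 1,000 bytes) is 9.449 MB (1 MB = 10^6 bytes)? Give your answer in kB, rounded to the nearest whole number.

9,449 kB

9.449 MB = 9.449 × 10^6 bytes = 9,449,000 bytes
1 kB = 10^3 bytes = 1,000 bytes
9,449,000 / 1,000 = 9,449 kB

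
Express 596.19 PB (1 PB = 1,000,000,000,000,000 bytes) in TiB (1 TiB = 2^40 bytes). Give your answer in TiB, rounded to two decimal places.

596.19 PB = 596.19 × 10^15 bytes = 596,190,000,000,000,000 bytes
1 TiB = 2^40 bytes = 1,099,511,627,776 bytes
596,190,000,000,000,000 / 1,099,511,627,776 = 542,231.65 TiB

542,231.65 TiB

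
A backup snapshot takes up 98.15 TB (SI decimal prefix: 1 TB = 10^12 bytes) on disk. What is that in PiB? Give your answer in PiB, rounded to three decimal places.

98.15 TB × 1,000,000,000,000 bytes/TB = 98,150,000,000,000 bytes
1 PiB = 1,125,899,906,842,624 bytes
98,150,000,000,000 / 1,125,899,906,842,624 = 0.087 PiB

0.087 PiB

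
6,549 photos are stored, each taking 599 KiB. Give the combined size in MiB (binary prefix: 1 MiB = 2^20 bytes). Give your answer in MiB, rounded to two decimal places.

3,830.91 MiB

Total = 6,549 × 599 KiB = 3,922,851 KiB
= 3,922,851 × 1,024 bytes = 4,016,999,424 bytes
1 MiB = 1,048,576 bytes
4,016,999,424 / 1,048,576 = 3,830.91 MiB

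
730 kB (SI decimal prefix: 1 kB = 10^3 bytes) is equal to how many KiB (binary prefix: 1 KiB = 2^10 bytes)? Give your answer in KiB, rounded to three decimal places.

712.891 KiB

730 kB × 1,000 bytes/kB = 730,000 bytes
1 KiB = 2^10 bytes = 1,024 bytes
730,000 / 1,024 = 712.891 KiB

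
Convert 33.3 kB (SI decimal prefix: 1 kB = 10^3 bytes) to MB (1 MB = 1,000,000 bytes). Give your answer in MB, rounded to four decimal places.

0.0333 MB

33.3 kB = 33.3 × 10^3 bytes = 33,300 bytes
1 MB = 1,000,000 bytes
33,300 / 1,000,000 = 0.0333 MB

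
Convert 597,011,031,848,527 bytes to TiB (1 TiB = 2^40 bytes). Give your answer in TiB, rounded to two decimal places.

542.98 TiB

597,011,031,848,527 bytes given.
1 TiB = 1,099,511,627,776 bytes
597,011,031,848,527 / 1,099,511,627,776 = 542.98 TiB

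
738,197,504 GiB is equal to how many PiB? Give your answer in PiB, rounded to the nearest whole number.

738,197,504 GiB × 1,073,741,824 bytes/GiB = 792,633,534,417,207,296 bytes
1 PiB = 2^50 bytes = 1,125,899,906,842,624 bytes
792,633,534,417,207,296 / 1,125,899,906,842,624 = 704 PiB

704 PiB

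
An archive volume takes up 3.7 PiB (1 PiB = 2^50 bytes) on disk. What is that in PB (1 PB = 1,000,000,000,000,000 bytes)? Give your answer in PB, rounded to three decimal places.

3.7 PiB × 1,125,899,906,842,624 bytes/PiB = 4,165,829,655,317,708.8 bytes
1 PB = 1,000,000,000,000,000 bytes
4,165,829,655,317,708.8 / 1,000,000,000,000,000 = 4.166 PB

4.166 PB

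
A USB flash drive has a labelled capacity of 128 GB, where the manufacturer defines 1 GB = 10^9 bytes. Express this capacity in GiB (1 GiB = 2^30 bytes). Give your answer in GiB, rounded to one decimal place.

119.2 GiB

128 GB = 128 × 10^9 bytes = 128,000,000,000 bytes
1 GiB = 1,073,741,824 bytes
128,000,000,000 / 1,073,741,824 = 119.2 GiB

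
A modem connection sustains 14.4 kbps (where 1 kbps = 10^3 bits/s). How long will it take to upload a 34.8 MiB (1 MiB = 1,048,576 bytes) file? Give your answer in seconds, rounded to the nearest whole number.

34.8 MiB = 36,490,444.8 bytes = 291,923,558.4 bits
14.4 kbps = 14,400 bits/s
time = 291,923,558.4 / 14,400 = 20,272 s

20,272 seconds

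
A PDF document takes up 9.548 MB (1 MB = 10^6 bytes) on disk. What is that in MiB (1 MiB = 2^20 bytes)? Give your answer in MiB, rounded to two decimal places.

9.548 MB = 9.548 × 10^6 bytes = 9,548,000 bytes
1 MiB = 1,048,576 bytes
9,548,000 / 1,048,576 = 9.11 MiB

9.11 MiB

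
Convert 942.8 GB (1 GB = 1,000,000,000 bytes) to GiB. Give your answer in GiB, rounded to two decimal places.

878.05 GiB

942.8 GB = 942.8 × 10^9 bytes = 942,800,000,000 bytes
1 GiB = 1,073,741,824 bytes
942,800,000,000 / 1,073,741,824 = 878.05 GiB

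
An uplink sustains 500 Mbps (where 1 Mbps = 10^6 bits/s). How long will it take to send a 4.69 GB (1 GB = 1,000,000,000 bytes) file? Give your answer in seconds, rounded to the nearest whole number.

4.69 GB = 4,690,000,000 bytes = 37,520,000,000 bits
500 Mbps = 500,000,000 bits/s
time = 37,520,000,000 / 500,000,000 = 75 s

75 seconds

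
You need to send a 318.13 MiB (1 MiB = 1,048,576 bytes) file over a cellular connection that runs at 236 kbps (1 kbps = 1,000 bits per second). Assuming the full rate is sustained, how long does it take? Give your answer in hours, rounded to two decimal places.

318.13 MiB = 333,583,482.88 bytes = 2,668,667,863.04 bits
236 kbps = 236,000 bits/s
time = 2,668,667,863.04 / 236,000 = 11,307.9147 s
11,307.9147 s / 3600 = 3.14 hours

3.14 hours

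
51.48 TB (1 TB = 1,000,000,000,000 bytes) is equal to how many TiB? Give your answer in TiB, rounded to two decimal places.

46.82 TiB

51.48 TB = 51.48 × 10^12 bytes = 51,480,000,000,000 bytes
1 TiB = 2^40 bytes = 1,099,511,627,776 bytes
51,480,000,000,000 / 1,099,511,627,776 = 46.82 TiB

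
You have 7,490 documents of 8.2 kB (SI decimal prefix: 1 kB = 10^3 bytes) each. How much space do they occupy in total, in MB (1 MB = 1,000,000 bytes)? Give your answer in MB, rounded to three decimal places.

61.418 MB

Total = 7,490 × 8.2 kB = 61,418 kB
= 61,418 × 1,000 bytes = 61,418,000 bytes
1 MB = 1,000,000 bytes
61,418,000 / 1,000,000 = 61.418 MB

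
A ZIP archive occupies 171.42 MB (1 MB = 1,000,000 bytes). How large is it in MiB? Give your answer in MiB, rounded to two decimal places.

163.48 MiB

171.42 MB × 1,000,000 bytes/MB = 171,420,000 bytes
1 MiB = 2^20 bytes = 1,048,576 bytes
171,420,000 / 1,048,576 = 163.48 MiB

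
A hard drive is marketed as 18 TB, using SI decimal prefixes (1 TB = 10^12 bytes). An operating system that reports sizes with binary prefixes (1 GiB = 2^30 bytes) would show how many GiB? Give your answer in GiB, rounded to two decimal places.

18 TB = 18 × 10^12 bytes = 18,000,000,000,000 bytes
1 GiB = 1,073,741,824 bytes
18,000,000,000,000 / 1,073,741,824 = 16,763.81 GiB

16,763.81 GiB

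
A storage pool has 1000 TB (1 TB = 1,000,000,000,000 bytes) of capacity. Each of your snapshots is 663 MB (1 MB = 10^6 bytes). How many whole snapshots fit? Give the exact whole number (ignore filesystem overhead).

1,508,295

Capacity: 1000 TB = 1,000,000,000,000,000 bytes
Per item: 663 MB = 663,000,000 bytes
⌊1,000,000,000,000,000 / 663,000,000⌋ = 1,508,295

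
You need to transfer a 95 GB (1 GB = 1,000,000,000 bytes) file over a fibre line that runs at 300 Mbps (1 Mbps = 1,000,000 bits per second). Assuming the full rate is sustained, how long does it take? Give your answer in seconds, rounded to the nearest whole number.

95 GB = 95,000,000,000 bytes = 760,000,000,000 bits
300 Mbps = 300,000,000 bits/s
time = 760,000,000,000 / 300,000,000 = 2,533 s

2,533 seconds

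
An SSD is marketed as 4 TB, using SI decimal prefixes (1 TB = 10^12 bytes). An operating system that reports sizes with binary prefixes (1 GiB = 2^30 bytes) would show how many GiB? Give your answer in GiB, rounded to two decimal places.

3,725.29 GiB

4 TB × 1,000,000,000,000 bytes/TB = 4,000,000,000,000 bytes
1 GiB = 2^30 bytes = 1,073,741,824 bytes
4,000,000,000,000 / 1,073,741,824 = 3,725.29 GiB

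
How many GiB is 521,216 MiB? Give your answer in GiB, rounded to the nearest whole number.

521,216 MiB = 521,216 × 2^20 bytes = 546,534,588,416 bytes
1 GiB = 2^30 bytes = 1,073,741,824 bytes
546,534,588,416 / 1,073,741,824 = 509 GiB

509 GiB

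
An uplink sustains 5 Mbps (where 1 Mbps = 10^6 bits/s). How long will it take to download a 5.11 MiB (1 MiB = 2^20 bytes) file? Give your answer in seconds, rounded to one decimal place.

5.11 MiB = 5,358,223.36 bytes = 42,865,786.88 bits
5 Mbps = 5,000,000 bits/s
time = 42,865,786.88 / 5,000,000 = 8.6 s

8.6 seconds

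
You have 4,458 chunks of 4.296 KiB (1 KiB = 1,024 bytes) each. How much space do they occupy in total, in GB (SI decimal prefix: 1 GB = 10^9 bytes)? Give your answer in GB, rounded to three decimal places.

0.020 GB

Total = 4,458 × 4.296 KiB = 19151.568 KiB
= 19151.568 × 1,024 bytes = 19,611,205.632 bytes
1 GB = 1,000,000,000 bytes
19,611,205.632 / 1,000,000,000 = 0.020 GB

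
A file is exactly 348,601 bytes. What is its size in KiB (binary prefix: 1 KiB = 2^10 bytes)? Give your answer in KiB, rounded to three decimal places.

340.431 KiB

348,601 bytes given.
1 KiB = 2^10 bytes = 1,024 bytes
348,601 / 1,024 = 340.431 KiB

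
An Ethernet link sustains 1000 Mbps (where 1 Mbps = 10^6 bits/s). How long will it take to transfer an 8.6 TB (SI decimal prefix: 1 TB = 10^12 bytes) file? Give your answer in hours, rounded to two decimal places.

8.6 TB = 8,600,000,000,000 bytes = 68,800,000,000,000 bits
1000 Mbps = 1,000,000,000 bits/s
time = 68,800,000,000,000 / 1,000,000,000 = 68,800.0000 s
68,800.0000 s / 3600 = 19.11 hours

19.11 hours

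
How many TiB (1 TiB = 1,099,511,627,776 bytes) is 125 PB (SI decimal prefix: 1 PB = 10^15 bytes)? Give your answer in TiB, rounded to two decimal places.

113,686.84 TiB

125 PB = 125 × 10^15 bytes = 125,000,000,000,000,000 bytes
1 TiB = 2^40 bytes = 1,099,511,627,776 bytes
125,000,000,000,000,000 / 1,099,511,627,776 = 113,686.84 TiB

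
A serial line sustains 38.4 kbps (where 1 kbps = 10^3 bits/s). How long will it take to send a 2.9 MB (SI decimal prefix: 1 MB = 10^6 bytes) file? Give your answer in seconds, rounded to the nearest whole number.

604 seconds

2.9 MB = 2,900,000 bytes = 23,200,000 bits
38.4 kbps = 38,400 bits/s
time = 23,200,000 / 38,400 = 604 s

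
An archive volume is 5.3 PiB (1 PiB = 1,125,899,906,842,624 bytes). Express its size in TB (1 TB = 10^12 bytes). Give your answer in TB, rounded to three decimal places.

5,967.270 TB

5.3 PiB = 5.3 × 2^50 bytes = 5,967,269,506,265,907.2 bytes
1 TB = 1,000,000,000,000 bytes
5,967,269,506,265,907.2 / 1,000,000,000,000 = 5,967.270 TB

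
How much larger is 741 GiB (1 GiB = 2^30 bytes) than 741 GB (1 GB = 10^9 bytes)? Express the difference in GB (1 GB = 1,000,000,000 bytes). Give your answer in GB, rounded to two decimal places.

54.64 GB

741 GiB = 741 × 1,073,741,824 = 795,642,691,584 bytes
741 GB = 741 × 1,000,000,000 = 741,000,000,000 bytes
difference = 54,642,691,584 bytes
54,642,691,584 / 1,000,000,000 = 54.64 GB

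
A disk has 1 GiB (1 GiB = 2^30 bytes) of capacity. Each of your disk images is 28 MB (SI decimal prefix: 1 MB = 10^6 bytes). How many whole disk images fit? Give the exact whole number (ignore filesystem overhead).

38

Capacity: 1 GiB = 1,073,741,824 bytes
Per item: 28 MB = 28,000,000 bytes
⌊1,073,741,824 / 28,000,000⌋ = 38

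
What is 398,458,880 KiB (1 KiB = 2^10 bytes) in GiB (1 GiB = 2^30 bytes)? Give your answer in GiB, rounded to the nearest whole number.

380 GiB

398,458,880 KiB × 1,024 bytes/KiB = 408,021,893,120 bytes
1 GiB = 2^30 bytes = 1,073,741,824 bytes
408,021,893,120 / 1,073,741,824 = 380 GiB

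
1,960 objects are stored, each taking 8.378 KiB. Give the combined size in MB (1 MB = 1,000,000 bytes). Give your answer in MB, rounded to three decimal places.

16.815 MB

Total = 1,960 × 8.378 KiB = 16420.88 KiB
= 16420.88 × 1,024 bytes = 16,814,981.12 bytes
1 MB = 1,000,000 bytes
16,814,981.12 / 1,000,000 = 16.815 MB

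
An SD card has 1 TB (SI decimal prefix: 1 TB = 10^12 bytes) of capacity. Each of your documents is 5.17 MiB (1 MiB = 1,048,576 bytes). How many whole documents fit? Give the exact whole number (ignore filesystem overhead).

184,463

Capacity: 1 TB = 1,000,000,000,000 bytes
Per item: 5.17 MiB = 5,421,137.92 bytes
⌊1,000,000,000,000 / 5,421,137.92⌋ = 184,463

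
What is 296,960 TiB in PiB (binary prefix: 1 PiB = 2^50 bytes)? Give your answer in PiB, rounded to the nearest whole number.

296,960 TiB × 1,099,511,627,776 bytes/TiB = 326,510,972,984,360,960 bytes
1 PiB = 1,125,899,906,842,624 bytes
326,510,972,984,360,960 / 1,125,899,906,842,624 = 290 PiB

290 PiB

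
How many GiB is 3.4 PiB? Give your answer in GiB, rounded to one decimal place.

3,565,158.4 GiB

3.4 PiB = 3.4 × 2^50 bytes = 3,828,059,683,264,921.6 bytes
1 GiB = 2^30 bytes = 1,073,741,824 bytes
3,828,059,683,264,921.6 / 1,073,741,824 = 3,565,158.4 GiB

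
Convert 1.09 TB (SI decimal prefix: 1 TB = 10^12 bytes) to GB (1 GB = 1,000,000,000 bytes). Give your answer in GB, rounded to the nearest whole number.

1.09 TB = 1.09 × 10^12 bytes = 1,090,000,000,000 bytes
1 GB = 1,000,000,000 bytes
1,090,000,000,000 / 1,000,000,000 = 1,090 GB

1,090 GB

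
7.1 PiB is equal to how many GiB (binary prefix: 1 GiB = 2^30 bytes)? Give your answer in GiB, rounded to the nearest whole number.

7,444,890 GiB

7.1 PiB × 1,125,899,906,842,624 bytes/PiB = 7,993,889,338,582,630.4 bytes
1 GiB = 2^30 bytes = 1,073,741,824 bytes
7,993,889,338,582,630.4 / 1,073,741,824 = 7,444,890 GiB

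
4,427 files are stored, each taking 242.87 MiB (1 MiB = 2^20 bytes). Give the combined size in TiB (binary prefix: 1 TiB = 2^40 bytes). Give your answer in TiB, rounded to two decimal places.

Total = 4,427 × 242.87 MiB = 1075185.49 MiB
= 1075185.49 × 1,048,576 bytes = 1,127,413,700,362.24 bytes
1 TiB = 1,099,511,627,776 bytes
1,127,413,700,362.24 / 1,099,511,627,776 = 1.03 TiB

1.03 TiB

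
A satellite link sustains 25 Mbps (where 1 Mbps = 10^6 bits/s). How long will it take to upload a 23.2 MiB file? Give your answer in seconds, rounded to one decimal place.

23.2 MiB = 24,326,963.2 bytes = 194,615,705.6 bits
25 Mbps = 25,000,000 bits/s
time = 194,615,705.6 / 25,000,000 = 7.8 s

7.8 seconds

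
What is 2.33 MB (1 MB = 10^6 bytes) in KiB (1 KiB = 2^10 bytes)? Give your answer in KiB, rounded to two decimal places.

2.33 MB × 1,000,000 bytes/MB = 2,330,000 bytes
1 KiB = 2^10 bytes = 1,024 bytes
2,330,000 / 1,024 = 2,275.39 KiB

2,275.39 KiB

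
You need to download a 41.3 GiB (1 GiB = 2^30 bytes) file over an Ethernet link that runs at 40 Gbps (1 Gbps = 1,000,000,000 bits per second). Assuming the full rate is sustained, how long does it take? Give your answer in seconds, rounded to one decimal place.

8.9 seconds

41.3 GiB = 44,345,537,331.2 bytes = 354,764,298,649.6 bits
40 Gbps = 40,000,000,000 bits/s
time = 354,764,298,649.6 / 40,000,000,000 = 8.9 s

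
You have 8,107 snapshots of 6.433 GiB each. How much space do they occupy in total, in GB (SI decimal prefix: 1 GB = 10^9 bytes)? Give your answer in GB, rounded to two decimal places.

55,998.14 GB

Total = 8,107 × 6.433 GiB = 52152.331 GiB
= 52152.331 × 1,073,741,824 bytes = 55,998,139,013,791.744 bytes
1 GB = 1,000,000,000 bytes
55,998,139,013,791.744 / 1,000,000,000 = 55,998.14 GB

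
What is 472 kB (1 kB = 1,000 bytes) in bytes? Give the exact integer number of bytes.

472,000 bytes

472 × 1,000 = 472,000 bytes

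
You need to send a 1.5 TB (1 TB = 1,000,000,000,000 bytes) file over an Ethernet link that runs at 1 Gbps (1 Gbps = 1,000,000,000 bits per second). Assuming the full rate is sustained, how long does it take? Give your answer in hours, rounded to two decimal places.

3.33 hours

1.5 TB = 1,500,000,000,000 bytes = 12,000,000,000,000 bits
1 Gbps = 1,000,000,000 bits/s
time = 12,000,000,000,000 / 1,000,000,000 = 12,000.0000 s
12,000.0000 s / 3600 = 3.33 hours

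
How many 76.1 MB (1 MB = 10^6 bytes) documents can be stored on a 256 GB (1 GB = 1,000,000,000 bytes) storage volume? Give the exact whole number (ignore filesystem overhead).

Capacity: 256 GB = 256,000,000,000 bytes
Per item: 76.1 MB = 76,100,000 bytes
⌊256,000,000,000 / 76,100,000⌋ = 3,363

3,363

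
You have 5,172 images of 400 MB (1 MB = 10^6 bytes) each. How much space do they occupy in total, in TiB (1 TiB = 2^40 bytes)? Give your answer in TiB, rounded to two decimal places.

1.88 TiB

Total = 5,172 × 400 MB = 2,068,800 MB
= 2,068,800 × 1,000,000 bytes = 2,068,800,000,000 bytes
1 TiB = 1,099,511,627,776 bytes
2,068,800,000,000 / 1,099,511,627,776 = 1.88 TiB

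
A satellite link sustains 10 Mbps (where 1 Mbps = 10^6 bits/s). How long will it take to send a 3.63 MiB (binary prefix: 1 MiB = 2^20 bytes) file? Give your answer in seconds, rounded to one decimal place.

3.63 MiB = 3,806,330.88 bytes = 30,450,647.04 bits
10 Mbps = 10,000,000 bits/s
time = 30,450,647.04 / 10,000,000 = 3.0 s

3.0 seconds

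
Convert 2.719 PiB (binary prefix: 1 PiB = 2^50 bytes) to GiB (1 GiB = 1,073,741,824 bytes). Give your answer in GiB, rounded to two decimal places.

2.719 PiB × 1,125,899,906,842,624 bytes/PiB = 3,061,321,846,705,094.656 bytes
1 GiB = 2^30 bytes = 1,073,741,824 bytes
3,061,321,846,705,094.656 / 1,073,741,824 = 2,851,078.14 GiB

2,851,078.14 GiB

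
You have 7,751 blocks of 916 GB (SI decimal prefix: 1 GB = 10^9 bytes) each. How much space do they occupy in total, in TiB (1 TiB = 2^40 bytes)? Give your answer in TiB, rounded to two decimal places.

6,457.34 TiB

Total = 7,751 × 916 GB = 7,099,916 GB
= 7,099,916 × 1,000,000,000 bytes = 7,099,916,000,000,000 bytes
1 TiB = 1,099,511,627,776 bytes
7,099,916,000,000,000 / 1,099,511,627,776 = 6,457.34 TiB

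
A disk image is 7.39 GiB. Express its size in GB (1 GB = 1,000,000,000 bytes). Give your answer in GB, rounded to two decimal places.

7.39 GiB = 7.39 × 2^30 bytes = 7,934,952,079.36 bytes
1 GB = 1,000,000,000 bytes
7,934,952,079.36 / 1,000,000,000 = 7.93 GB

7.93 GB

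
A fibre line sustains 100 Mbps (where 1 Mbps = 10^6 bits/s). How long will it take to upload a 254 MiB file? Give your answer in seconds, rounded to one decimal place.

21.3 seconds

254 MiB = 266,338,304 bytes = 2,130,706,432 bits
100 Mbps = 100,000,000 bits/s
time = 2,130,706,432 / 100,000,000 = 21.3 s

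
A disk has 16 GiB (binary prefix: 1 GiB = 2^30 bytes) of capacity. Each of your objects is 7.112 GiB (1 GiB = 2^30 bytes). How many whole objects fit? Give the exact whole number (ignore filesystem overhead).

2

Capacity: 16 GiB = 17,179,869,184 bytes
Per item: 7.112 GiB = 7,636,451,852.288 bytes
⌊17,179,869,184 / 7,636,451,852.288⌋ = 2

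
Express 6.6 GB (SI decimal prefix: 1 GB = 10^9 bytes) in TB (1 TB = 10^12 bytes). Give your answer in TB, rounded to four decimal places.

6.6 GB = 6.6 × 10^9 bytes = 6,600,000,000 bytes
1 TB = 10^12 bytes = 1,000,000,000,000 bytes
6,600,000,000 / 1,000,000,000,000 = 0.0066 TB

0.0066 TB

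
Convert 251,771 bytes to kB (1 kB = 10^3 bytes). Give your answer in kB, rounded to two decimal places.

251.77 kB

251,771 bytes given.
1 kB = 10^3 bytes = 1,000 bytes
251,771 / 1,000 = 251.77 kB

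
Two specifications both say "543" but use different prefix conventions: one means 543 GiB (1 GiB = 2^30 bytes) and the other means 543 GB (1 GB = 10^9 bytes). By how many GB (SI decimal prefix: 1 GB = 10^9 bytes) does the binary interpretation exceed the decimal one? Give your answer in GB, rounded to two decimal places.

40.04 GB

543 GiB = 543 × 1,073,741,824 = 583,041,810,432 bytes
543 GB = 543 × 1,000,000,000 = 543,000,000,000 bytes
difference = 40,041,810,432 bytes
40,041,810,432 / 1,000,000,000 = 40.04 GB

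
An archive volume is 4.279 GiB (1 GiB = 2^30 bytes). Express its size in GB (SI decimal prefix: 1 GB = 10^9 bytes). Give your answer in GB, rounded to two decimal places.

4.279 GiB = 4.279 × 2^30 bytes = 4,594,541,264.896 bytes
1 GB = 1,000,000,000 bytes
4,594,541,264.896 / 1,000,000,000 = 4.59 GB

4.59 GB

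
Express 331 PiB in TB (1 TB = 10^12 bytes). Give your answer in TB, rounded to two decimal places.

331 PiB = 331 × 2^50 bytes = 372,672,869,164,908,544 bytes
1 TB = 10^12 bytes = 1,000,000,000,000 bytes
372,672,869,164,908,544 / 1,000,000,000,000 = 372,672.87 TB

372,672.87 TB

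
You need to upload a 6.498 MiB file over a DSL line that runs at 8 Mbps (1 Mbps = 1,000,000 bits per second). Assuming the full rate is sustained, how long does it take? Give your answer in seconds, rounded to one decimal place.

6.8 seconds

6.498 MiB = 6,813,646.848 bytes = 54,509,174.784 bits
8 Mbps = 8,000,000 bits/s
time = 54,509,174.784 / 8,000,000 = 6.8 s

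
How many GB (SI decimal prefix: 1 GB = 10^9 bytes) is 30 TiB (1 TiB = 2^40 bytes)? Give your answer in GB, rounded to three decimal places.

32,985.349 GB

30 TiB × 1,099,511,627,776 bytes/TiB = 32,985,348,833,280 bytes
1 GB = 1,000,000,000 bytes
32,985,348,833,280 / 1,000,000,000 = 32,985.349 GB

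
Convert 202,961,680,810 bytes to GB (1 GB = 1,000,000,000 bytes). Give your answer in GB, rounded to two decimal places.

202,961,680,810 bytes given.
1 GB = 10^9 bytes = 1,000,000,000 bytes
202,961,680,810 / 1,000,000,000 = 202.96 GB

202.96 GB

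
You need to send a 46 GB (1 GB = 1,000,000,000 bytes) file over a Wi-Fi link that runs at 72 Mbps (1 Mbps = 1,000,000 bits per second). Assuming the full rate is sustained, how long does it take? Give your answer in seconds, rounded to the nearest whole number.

46 GB = 46,000,000,000 bytes = 368,000,000,000 bits
72 Mbps = 72,000,000 bits/s
time = 368,000,000,000 / 72,000,000 = 5,111 s

5,111 seconds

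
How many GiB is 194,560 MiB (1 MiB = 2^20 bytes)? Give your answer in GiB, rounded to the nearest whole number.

194,560 MiB = 194,560 × 2^20 bytes = 204,010,946,560 bytes
1 GiB = 2^30 bytes = 1,073,741,824 bytes
204,010,946,560 / 1,073,741,824 = 190 GiB

190 GiB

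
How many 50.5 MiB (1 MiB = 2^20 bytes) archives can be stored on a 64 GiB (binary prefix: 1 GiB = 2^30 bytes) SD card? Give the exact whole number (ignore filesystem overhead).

1,297

Capacity: 64 GiB = 68,719,476,736 bytes
Per item: 50.5 MiB = 52,953,088 bytes
⌊68,719,476,736 / 52,953,088⌋ = 1,297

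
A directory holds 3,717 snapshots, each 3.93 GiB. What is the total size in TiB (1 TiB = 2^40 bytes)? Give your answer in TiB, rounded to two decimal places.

14.27 TiB

Total = 3,717 × 3.93 GiB = 14607.81 GiB
= 14607.81 × 1,073,741,824 bytes = 15,685,016,554,045.44 bytes
1 TiB = 1,099,511,627,776 bytes
15,685,016,554,045.44 / 1,099,511,627,776 = 14.27 TiB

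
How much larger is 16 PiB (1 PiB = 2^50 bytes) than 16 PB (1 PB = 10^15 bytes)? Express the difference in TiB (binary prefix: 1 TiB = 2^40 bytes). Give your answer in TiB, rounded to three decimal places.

1,832.085 TiB

16 PiB = 16 × 1,125,899,906,842,624 = 18,014,398,509,481,984 bytes
16 PB = 16 × 1,000,000,000,000,000 = 16,000,000,000,000,000 bytes
difference = 2,014,398,509,481,984 bytes
2,014,398,509,481,984 / 1,099,511,627,776 = 1,832.085 TiB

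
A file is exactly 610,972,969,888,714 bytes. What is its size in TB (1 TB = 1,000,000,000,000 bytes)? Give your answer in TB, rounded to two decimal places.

610.97 TB

610,972,969,888,714 bytes given.
1 TB = 10^12 bytes = 1,000,000,000,000 bytes
610,972,969,888,714 / 1,000,000,000,000 = 610.97 TB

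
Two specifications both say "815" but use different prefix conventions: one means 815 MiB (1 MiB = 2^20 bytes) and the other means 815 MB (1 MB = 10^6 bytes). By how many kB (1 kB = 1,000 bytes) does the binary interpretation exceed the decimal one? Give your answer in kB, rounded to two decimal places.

815 MiB = 815 × 1,048,576 = 854,589,440 bytes
815 MB = 815 × 1,000,000 = 815,000,000 bytes
difference = 39,589,440 bytes
39,589,440 / 1,000 = 39,589.44 kB

39,589.44 kB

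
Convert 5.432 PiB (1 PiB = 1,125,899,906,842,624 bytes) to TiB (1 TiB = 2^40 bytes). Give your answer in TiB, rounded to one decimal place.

5.432 PiB × 1,125,899,906,842,624 bytes/PiB = 6,115,888,293,969,133.568 bytes
1 TiB = 2^40 bytes = 1,099,511,627,776 bytes
6,115,888,293,969,133.568 / 1,099,511,627,776 = 5,562.4 TiB

5,562.4 TiB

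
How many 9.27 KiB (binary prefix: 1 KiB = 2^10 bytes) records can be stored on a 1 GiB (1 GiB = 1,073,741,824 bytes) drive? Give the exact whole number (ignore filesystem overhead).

Capacity: 1 GiB = 1,073,741,824 bytes
Per item: 9.27 KiB = 9,492.48 bytes
⌊1,073,741,824 / 9,492.48⌋ = 113,114

113,114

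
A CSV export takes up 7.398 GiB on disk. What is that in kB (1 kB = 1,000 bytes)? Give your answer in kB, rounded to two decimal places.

7,943,542.01 kB

7.398 GiB = 7.398 × 2^30 bytes = 7,943,542,013.952 bytes
1 kB = 10^3 bytes = 1,000 bytes
7,943,542,013.952 / 1,000 = 7,943,542.01 kB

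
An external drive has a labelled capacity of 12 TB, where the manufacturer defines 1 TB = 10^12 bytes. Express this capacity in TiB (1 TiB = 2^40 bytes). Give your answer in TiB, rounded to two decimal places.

10.91 TiB

12 TB = 12 × 10^12 bytes = 12,000,000,000,000 bytes
1 TiB = 1,099,511,627,776 bytes
12,000,000,000,000 / 1,099,511,627,776 = 10.91 TiB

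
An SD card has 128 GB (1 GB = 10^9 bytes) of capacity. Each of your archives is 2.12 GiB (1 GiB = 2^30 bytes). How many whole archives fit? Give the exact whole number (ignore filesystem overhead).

56

Capacity: 128 GB = 128,000,000,000 bytes
Per item: 2.12 GiB = 2,276,332,666.88 bytes
⌊128,000,000,000 / 2,276,332,666.88⌋ = 56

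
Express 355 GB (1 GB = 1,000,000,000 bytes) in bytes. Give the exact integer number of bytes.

355,000,000,000 bytes

355 × 1,000,000,000 = 355,000,000,000 bytes  (1 GB = 10^9 bytes)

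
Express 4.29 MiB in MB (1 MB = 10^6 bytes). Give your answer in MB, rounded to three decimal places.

4.29 MiB = 4.29 × 2^20 bytes = 4,498,391.04 bytes
1 MB = 10^6 bytes = 1,000,000 bytes
4,498,391.04 / 1,000,000 = 4.498 MB

4.498 MB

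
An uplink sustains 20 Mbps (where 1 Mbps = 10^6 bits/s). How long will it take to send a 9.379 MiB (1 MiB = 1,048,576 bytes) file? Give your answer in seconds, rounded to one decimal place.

9.379 MiB = 9,834,594.304 bytes = 78,676,754.432 bits
20 Mbps = 20,000,000 bits/s
time = 78,676,754.432 / 20,000,000 = 3.9 s

3.9 seconds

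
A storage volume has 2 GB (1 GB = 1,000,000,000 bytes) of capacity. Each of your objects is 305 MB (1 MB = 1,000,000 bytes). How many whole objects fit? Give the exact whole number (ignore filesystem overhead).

Capacity: 2 GB = 2,000,000,000 bytes
Per item: 305 MB = 305,000,000 bytes
⌊2,000,000,000 / 305,000,000⌋ = 6

6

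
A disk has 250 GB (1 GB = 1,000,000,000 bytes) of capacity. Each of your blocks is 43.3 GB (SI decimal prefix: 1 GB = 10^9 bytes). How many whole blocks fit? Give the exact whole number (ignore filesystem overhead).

Capacity: 250 GB = 250,000,000,000 bytes
Per item: 43.3 GB = 43,300,000,000 bytes
⌊250,000,000,000 / 43,300,000,000⌋ = 5

5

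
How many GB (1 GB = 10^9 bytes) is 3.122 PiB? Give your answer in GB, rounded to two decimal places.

3,515,059.51 GB

3.122 PiB × 1,125,899,906,842,624 bytes/PiB = 3,515,059,509,162,672.128 bytes
1 GB = 1,000,000,000 bytes
3,515,059,509,162,672.128 / 1,000,000,000 = 3,515,059.51 GB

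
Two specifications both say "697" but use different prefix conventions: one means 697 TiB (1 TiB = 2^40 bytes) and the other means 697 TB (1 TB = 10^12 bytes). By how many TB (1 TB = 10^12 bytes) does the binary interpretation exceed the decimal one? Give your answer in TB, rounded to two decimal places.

69.36 TB

697 TiB = 697 × 1,099,511,627,776 = 766,359,604,559,872 bytes
697 TB = 697 × 1,000,000,000,000 = 697,000,000,000,000 bytes
difference = 69,359,604,559,872 bytes
69,359,604,559,872 / 1,000,000,000,000 = 69.36 TB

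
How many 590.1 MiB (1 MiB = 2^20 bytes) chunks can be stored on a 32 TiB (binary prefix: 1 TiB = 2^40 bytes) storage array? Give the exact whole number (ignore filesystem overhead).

Capacity: 32 TiB = 35,184,372,088,832 bytes
Per item: 590.1 MiB = 618,764,697.6 bytes
⌊35,184,372,088,832 / 618,764,697.6⌋ = 56,862

56,862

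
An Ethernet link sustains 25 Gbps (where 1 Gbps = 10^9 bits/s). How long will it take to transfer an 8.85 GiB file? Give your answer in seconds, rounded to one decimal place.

8.85 GiB = 9,502,615,142.4 bytes = 76,020,921,139.2 bits
25 Gbps = 25,000,000,000 bits/s
time = 76,020,921,139.2 / 25,000,000,000 = 3.0 s

3.0 seconds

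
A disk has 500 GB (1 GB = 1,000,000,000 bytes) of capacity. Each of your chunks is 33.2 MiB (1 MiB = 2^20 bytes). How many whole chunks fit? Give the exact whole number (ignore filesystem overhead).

Capacity: 500 GB = 500,000,000,000 bytes
Per item: 33.2 MiB = 34,812,723.2 bytes
⌊500,000,000,000 / 34,812,723.2⌋ = 14,362

14,362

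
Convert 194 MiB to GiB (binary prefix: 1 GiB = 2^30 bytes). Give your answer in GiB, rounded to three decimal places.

194 MiB = 194 × 2^20 bytes = 203,423,744 bytes
1 GiB = 1,073,741,824 bytes
203,423,744 / 1,073,741,824 = 0.189 GiB

0.189 GiB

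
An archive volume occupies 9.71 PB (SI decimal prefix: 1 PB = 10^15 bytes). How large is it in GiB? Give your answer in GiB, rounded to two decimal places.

9,043,142.20 GiB

9.71 PB × 1,000,000,000,000,000 bytes/PB = 9,710,000,000,000,000 bytes
1 GiB = 1,073,741,824 bytes
9,710,000,000,000,000 / 1,073,741,824 = 9,043,142.20 GiB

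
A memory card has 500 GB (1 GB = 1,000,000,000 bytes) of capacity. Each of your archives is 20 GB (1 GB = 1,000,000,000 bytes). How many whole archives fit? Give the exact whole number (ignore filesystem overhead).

25

Capacity: 500 GB = 500,000,000,000 bytes
Per item: 20 GB = 20,000,000,000 bytes
⌊500,000,000,000 / 20,000,000,000⌋ = 25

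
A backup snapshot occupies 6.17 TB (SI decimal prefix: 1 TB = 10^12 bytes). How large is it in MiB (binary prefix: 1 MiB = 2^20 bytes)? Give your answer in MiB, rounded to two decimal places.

6.17 TB × 1,000,000,000,000 bytes/TB = 6,170,000,000,000 bytes
1 MiB = 2^20 bytes = 1,048,576 bytes
6,170,000,000,000 / 1,048,576 = 5,884,170.53 MiB

5,884,170.53 MiB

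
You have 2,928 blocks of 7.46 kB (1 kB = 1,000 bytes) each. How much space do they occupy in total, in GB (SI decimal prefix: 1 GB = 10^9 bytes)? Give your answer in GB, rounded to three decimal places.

0.022 GB

Total = 2,928 × 7.46 kB = 21842.88 kB
= 21842.88 × 1,000 bytes = 21,842,880 bytes
1 GB = 1,000,000,000 bytes
21,842,880 / 1,000,000,000 = 0.022 GB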